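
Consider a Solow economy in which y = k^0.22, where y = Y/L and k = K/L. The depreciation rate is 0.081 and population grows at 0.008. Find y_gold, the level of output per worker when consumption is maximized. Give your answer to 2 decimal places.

y_gold ≈ 1.29

Capital per worker breaks even when investment replaces (n + δ)·k; here n + δ = 0.089.
Maximizing c = f(k) − (n+δ)·k gives f'(k) = n+δ, i.e. 0.22·k^(0.22−1) = 0.089, so k_gold = (0.22/0.089)^(1/0.78) ≈ 3.1907.
Output: y_gold = k_gold^0.22 = 3.1907^0.22 ≈ 1.2908.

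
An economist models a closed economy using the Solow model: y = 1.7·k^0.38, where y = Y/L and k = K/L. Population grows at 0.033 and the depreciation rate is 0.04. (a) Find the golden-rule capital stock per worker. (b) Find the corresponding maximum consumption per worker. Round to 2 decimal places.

Capital per worker breaks even when investment replaces (n + δ)·k; here n + δ = 0.073.
At the golden rule the marginal product of capital equals n+δ: 0.38·1.7·k^(0.38−1) = 0.073. Solving, k_gold = (0.38·1.7/0.073)^(1/0.62) ≈ 33.6724.
y_gold = 1.7·33.6724^0.38 ≈ 6.4686; c_gold = y_gold − 0.073·k_gold ≈ 4.0106.

(a) k_gold ≈ 33.67; (b) c_gold ≈ 4.01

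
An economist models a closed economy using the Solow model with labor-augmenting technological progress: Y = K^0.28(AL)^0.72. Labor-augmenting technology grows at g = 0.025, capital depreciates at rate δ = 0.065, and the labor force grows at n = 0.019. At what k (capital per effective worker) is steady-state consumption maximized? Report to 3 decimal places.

The effective depreciation rate is n + g + δ = 0.019 + 0.025 + 0.065 = 0.109.
Golden rule sets MPK = n+g+δ: 0.28·k^(0.28−1) = 0.109, so k_gold = (0.28/0.109)^(1/0.72) ≈ 3.7074.

k_gold ≈ 3.707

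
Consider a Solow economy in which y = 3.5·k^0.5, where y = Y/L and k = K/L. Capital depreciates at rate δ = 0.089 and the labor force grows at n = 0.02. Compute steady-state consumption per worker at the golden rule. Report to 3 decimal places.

n + δ = 0.02 + 0.089 = 0.109.
At the golden rule the marginal product of capital equals n+δ: 0.5·3.5·k^(0.5−1) = 0.109. Solving, k_gold = (0.5·3.5/0.109)^(1/0.5) ≈ 257.7645.
y_gold = 3.5·257.7645^0.5 ≈ 56.1927.
c_gold = y_gold − (n+δ)·k_gold = 56.1927 − 0.109·257.7645 ≈ 28.0963.

c_gold ≈ 28.096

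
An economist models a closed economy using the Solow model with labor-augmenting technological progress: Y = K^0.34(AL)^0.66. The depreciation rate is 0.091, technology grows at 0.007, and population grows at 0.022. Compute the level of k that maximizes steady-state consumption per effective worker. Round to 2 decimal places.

Capital per effective worker breaks even when investment replaces (n + g + δ)·k; here n + g + δ = 0.12.
Golden rule sets MPK = n+g+δ: 0.34·k^(0.34−1) = 0.12, so k_gold = (0.34/0.12)^(1/0.66) ≈ 4.8451.

k_gold ≈ 4.85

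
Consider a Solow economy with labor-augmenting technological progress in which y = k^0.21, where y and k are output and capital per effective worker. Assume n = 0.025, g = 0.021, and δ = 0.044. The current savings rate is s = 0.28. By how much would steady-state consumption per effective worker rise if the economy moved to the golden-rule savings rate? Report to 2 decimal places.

Δc ≈ 0.02

Break-even investment rate: n + g + δ = 0.025 + 0.021 + 0.044 = 0.09.
Current steady state (s = 0.28): k* = (0.28/0.09)^(1/0.79) ≈ 4.2067, y* = 4.2067^0.21 ≈ 1.3522, c* = (1−0.28)·1.3522 ≈ 0.9736.
At the golden rule the marginal product of capital equals n+g+δ: 0.21·k^(0.21−1) = 0.09. Solving, k_gold = (0.21/0.09)^(1/0.79) ≈ 2.9228.
y_gold = 2.9228^0.21 ≈ 1.2526, c_gold = y_gold − 0.09·k_gold ≈ 0.9896.
Gain: Δc = 0.9896 − 0.9736 ≈ 0.0160.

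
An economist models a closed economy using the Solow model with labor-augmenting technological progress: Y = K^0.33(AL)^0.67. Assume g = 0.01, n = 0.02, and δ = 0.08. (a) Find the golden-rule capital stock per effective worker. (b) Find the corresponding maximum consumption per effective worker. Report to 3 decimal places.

(a) k_gold ≈ 5.154; (b) c_gold ≈ 1.151

The effective depreciation rate is n + g + δ = 0.02 + 0.01 + 0.08 = 0.11.
Golden rule sets MPK = n+g+δ: 0.33·k^(0.33−1) = 0.11, so k_gold = (0.33/0.11)^(1/0.67) ≈ 5.1537.
y_gold = 5.1537^0.33 ≈ 1.7179; c_gold = y_gold − 0.11·k_gold ≈ 1.1510.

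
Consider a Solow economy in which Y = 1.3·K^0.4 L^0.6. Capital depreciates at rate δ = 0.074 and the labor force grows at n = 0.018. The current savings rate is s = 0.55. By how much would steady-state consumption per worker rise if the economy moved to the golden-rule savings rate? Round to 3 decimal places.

Δc ≈ 0.180

n + δ = 0.018 + 0.074 = 0.092.
Current steady state (s = 0.55): k* = (0.55·1.3/0.092)^(1/0.6) ≈ 30.4928, y* = 1.3·30.4928^0.4 ≈ 5.1006, c* = (1−0.55)·5.1006 ≈ 2.2953.
At the golden rule the marginal product of capital equals n+δ: 0.4·1.3·k^(0.4−1) = 0.092. Solving, k_gold = (0.4·1.3/0.092)^(1/0.6) ≈ 17.9346.
y_gold = 1.3·17.9346^0.4 ≈ 4.1250, c_gold = y_gold − 0.092·k_gold ≈ 2.4750.
Gain: Δc = 2.4750 − 2.2953 ≈ 0.1797.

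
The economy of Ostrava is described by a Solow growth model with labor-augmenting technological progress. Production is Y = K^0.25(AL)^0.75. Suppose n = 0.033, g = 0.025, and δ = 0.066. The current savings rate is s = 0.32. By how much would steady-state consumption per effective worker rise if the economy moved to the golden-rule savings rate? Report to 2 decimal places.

Δc ≈ 0.01

The effective depreciation rate is n + g + δ = 0.033 + 0.025 + 0.066 = 0.124.
Current steady state (s = 0.32): k* = (0.32/0.124)^(1/0.75) ≈ 3.5397, y* = 3.5397^0.25 ≈ 1.3716, c* = (1−0.32)·1.3716 ≈ 0.9327.
Maximizing c = f(k) − (n+g+δ)·k gives f'(k) = n+g+δ, i.e. 0.25·k^(0.25−1) = 0.124, so k_gold = (0.25/0.124)^(1/0.75) ≈ 2.5470.
y_gold = 2.5470^0.25 ≈ 1.2633, c_gold = y_gold − 0.124·k_gold ≈ 0.9475.
Gain: Δc = 0.9475 − 0.9327 ≈ 0.0148.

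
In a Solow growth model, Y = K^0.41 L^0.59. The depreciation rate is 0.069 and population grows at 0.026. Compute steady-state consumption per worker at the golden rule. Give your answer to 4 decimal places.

c_gold ≈ 1.6299

Capital per worker breaks even when investment replaces (n + δ)·k; here n + δ = 0.095.
At the golden rule the marginal product of capital equals n+δ: 0.41·k^(0.41−1) = 0.095. Solving, k_gold = (0.41/0.095)^(1/0.59) ≈ 11.9227.
y_gold = 11.9227^0.41 ≈ 2.7626.
c_gold = y_gold − (n+δ)·k_gold = 2.7626 − 0.095·11.9227 ≈ 1.6299.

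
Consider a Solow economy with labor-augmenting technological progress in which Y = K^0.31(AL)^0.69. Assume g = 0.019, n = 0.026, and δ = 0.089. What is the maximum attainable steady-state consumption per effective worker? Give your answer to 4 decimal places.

n + g + δ = 0.026 + 0.019 + 0.089 = 0.134.
Golden rule sets MPK = n+g+δ: 0.31·k^(0.31−1) = 0.134, so k_gold = (0.31/0.134)^(1/0.69) ≈ 3.3722.
y_gold = 3.3722^0.31 ≈ 1.4576.
c_gold = y_gold − (n+g+δ)·k_gold = 1.4576 − 0.134·3.3722 ≈ 1.0058.

c_gold ≈ 1.0058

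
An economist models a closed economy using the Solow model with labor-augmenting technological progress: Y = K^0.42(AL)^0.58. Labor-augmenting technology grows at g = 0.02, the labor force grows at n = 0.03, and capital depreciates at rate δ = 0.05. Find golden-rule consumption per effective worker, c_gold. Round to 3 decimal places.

c_gold ≈ 1.640

Capital per effective worker breaks even when investment replaces (n + g + δ)·k; here n + g + δ = 0.1.
Maximizing c = f(k) − (n+g+δ)·k gives f'(k) = n+g+δ, i.e. 0.42·k^(0.42−1) = 0.1, so k_gold = (0.42/0.1)^(1/0.58) ≈ 11.8732.
y_gold = 11.8732^0.42 ≈ 2.8270.
c_gold = y_gold − (n+g+δ)·k_gold = 2.8270 − 0.1·11.8732 ≈ 1.6396.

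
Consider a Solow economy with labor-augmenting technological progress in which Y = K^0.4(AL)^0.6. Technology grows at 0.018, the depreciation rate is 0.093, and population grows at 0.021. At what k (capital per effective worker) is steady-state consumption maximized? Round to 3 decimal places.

k_gold ≈ 6.346

Capital per effective worker breaks even when investment replaces (n + g + δ)·k; here n + g + δ = 0.132.
At the golden rule the marginal product of capital equals n+g+δ: 0.4·k^(0.4−1) = 0.132. Solving, k_gold = (0.4/0.132)^(1/0.6) ≈ 6.3457.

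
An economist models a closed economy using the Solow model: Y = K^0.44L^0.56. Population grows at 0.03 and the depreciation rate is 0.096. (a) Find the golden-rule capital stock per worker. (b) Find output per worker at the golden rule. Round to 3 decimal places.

(a) k_gold ≈ 9.328; (b) y_gold ≈ 2.671

The effective depreciation rate is n + δ = 0.03 + 0.096 = 0.126.
Setting f'(k) = n+δ gives 0.44·k^(0.44−1) = 0.126, hence k_gold = (0.44/0.126)^(1/0.56) ≈ 9.3280.
y_gold = 9.3280^0.44 ≈ 2.6712.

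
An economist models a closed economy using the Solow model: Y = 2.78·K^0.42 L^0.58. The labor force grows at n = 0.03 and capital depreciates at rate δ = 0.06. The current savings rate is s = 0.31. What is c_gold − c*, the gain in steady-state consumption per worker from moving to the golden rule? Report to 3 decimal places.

Δc ≈ 0.466

n + δ = 0.03 + 0.06 = 0.09.
Current steady state (s = 0.31): k* = (0.31·2.78/0.09)^(1/0.58) ≈ 49.1657, y* = 2.78·49.1657^0.42 ≈ 14.2739, c* = (1−0.31)·14.2739 ≈ 9.8490.
At the golden rule the marginal product of capital equals n+δ: 0.42·2.78·k^(0.42−1) = 0.09. Solving, k_gold = (0.42·2.78/0.09)^(1/0.58) ≈ 82.9955.
y_gold = 2.78·82.9955^0.42 ≈ 17.7847, c_gold = y_gold − 0.09·k_gold ≈ 10.3152.
Gain: Δc = 10.3152 − 9.8490 ≈ 0.4662.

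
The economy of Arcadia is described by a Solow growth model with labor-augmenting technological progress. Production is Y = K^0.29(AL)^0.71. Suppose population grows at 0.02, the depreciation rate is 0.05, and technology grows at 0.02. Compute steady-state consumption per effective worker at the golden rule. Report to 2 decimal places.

Break-even investment rate: n + g + δ = 0.02 + 0.02 + 0.05 = 0.09.
Maximizing c = f(k) − (n+g+δ)·k gives f'(k) = n+g+δ, i.e. 0.29·k^(0.29−1) = 0.09, so k_gold = (0.29/0.09)^(1/0.71) ≈ 5.1965.
y_gold = 5.1965^0.29 ≈ 1.6127.
c_gold = y_gold − (n+g+δ)·k_gold = 1.6127 − 0.09·5.1965 ≈ 1.1450.

c_gold ≈ 1.15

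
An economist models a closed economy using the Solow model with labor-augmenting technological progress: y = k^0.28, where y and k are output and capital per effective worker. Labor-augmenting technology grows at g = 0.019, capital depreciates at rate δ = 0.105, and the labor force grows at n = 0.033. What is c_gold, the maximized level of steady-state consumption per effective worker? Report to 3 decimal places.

n + g + δ = 0.033 + 0.019 + 0.105 = 0.157.
Maximizing c = f(k) − (n+g+δ)·k gives f'(k) = n+g+δ, i.e. 0.28·k^(0.28−1) = 0.157, so k_gold = (0.28/0.157)^(1/0.72) ≈ 2.2334.
y_gold = 2.2334^0.28 ≈ 1.2523.
c_gold = y_gold − (n+g+δ)·k_gold = 1.2523 − 0.157·2.2334 ≈ 0.9017.

c_gold ≈ 0.902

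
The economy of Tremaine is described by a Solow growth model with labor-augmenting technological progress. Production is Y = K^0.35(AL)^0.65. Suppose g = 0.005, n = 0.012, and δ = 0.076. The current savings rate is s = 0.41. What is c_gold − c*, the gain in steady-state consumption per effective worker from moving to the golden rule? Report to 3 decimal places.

Break-even investment rate: n + g + δ = 0.012 + 0.005 + 0.076 = 0.093.
Current steady state (s = 0.41): k* = (0.41/0.093)^(1/0.65) ≈ 9.8001, y* = 9.8001^0.35 ≈ 2.2230, c* = (1−0.41)·2.2230 ≈ 1.3115.
Maximizing c = f(k) − (n+g+δ)·k gives f'(k) = n+g+δ, i.e. 0.35·k^(0.35−1) = 0.093, so k_gold = (0.35/0.093)^(1/0.65) ≈ 7.6827.
y_gold = 7.6827^0.35 ≈ 2.0414, c_gold = y_gold − 0.093·k_gold ≈ 1.3269.
Gain: Δc = 1.3269 − 1.3115 ≈ 0.0154.

Δc ≈ 0.015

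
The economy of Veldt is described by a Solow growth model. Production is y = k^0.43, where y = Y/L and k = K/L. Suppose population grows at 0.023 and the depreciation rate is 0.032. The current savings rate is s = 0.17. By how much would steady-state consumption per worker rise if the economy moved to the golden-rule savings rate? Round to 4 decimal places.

Break-even investment rate: n + δ = 0.023 + 0.032 = 0.055.
Current steady state (s = 0.17): k* = (0.17/0.055)^(1/0.57) ≈ 7.2410, y* = 7.2410^0.43 ≈ 2.3427, c* = (1−0.17)·2.3427 ≈ 1.9444.
At the golden rule the marginal product of capital equals n+δ: 0.43·k^(0.43−1) = 0.055. Solving, k_gold = (0.43/0.055)^(1/0.57) ≈ 36.8852.
y_gold = 36.8852^0.43 ≈ 4.7179, c_gold = y_gold − 0.055·k_gold ≈ 2.6892.
Gain: Δc = 2.6892 − 1.9444 ≈ 0.7448.

Δc ≈ 0.7448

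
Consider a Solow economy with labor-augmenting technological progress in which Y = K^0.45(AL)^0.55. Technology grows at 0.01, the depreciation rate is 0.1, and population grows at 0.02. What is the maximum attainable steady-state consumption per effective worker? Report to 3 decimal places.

c_gold ≈ 1.519

Capital per effective worker breaks even when investment replaces (n + g + δ)·k; here n + g + δ = 0.13.
Maximizing c = f(k) − (n+g+δ)·k gives f'(k) = n+g+δ, i.e. 0.45·k^(0.45−1) = 0.13, so k_gold = (0.45/0.13)^(1/0.55) ≈ 9.5607.
y_gold = 9.5607^0.45 ≈ 2.7620.
c_gold = y_gold − (n+g+δ)·k_gold = 2.7620 − 0.13·9.5607 ≈ 1.5191.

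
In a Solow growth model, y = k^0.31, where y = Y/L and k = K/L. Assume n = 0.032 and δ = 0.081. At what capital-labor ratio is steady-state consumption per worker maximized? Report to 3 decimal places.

k_gold ≈ 4.317

Capital per worker breaks even when investment replaces (n + δ)·k; here n + δ = 0.113.
Golden rule sets MPK = n+δ: 0.31·k^(0.31−1) = 0.113, so k_gold = (0.31/0.113)^(1/0.69) ≈ 4.3171.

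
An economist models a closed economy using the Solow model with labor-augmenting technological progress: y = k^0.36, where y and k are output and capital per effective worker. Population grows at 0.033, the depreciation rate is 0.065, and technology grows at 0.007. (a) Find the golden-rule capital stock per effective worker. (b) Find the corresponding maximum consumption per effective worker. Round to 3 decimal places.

Break-even investment rate: n + g + δ = 0.033 + 0.007 + 0.065 = 0.105.
Maximizing c = f(k) − (n+g+δ)·k gives f'(k) = n+g+δ, i.e. 0.36·k^(0.36−1) = 0.105, so k_gold = (0.36/0.105)^(1/0.64) ≈ 6.8567.
y_gold = 6.8567^0.36 ≈ 1.9999; c_gold = y_gold − 0.105·k_gold ≈ 1.2799.

(a) k_gold ≈ 6.857; (b) c_gold ≈ 1.280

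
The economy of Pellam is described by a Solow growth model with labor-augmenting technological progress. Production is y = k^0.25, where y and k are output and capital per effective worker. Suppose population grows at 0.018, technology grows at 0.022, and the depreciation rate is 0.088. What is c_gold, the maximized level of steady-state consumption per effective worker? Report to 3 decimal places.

Break-even investment rate: n + g + δ = 0.018 + 0.022 + 0.088 = 0.128.
Maximizing c = f(k) − (n+g+δ)·k gives f'(k) = n+g+δ, i.e. 0.25·k^(0.25−1) = 0.128, so k_gold = (0.25/0.128)^(1/0.75) ≈ 2.4414.
y_gold = 2.4414^0.25 ≈ 1.2500.
c_gold = y_gold − (n+g+δ)·k_gold = 1.2500 − 0.128·2.4414 ≈ 0.9375.

c_gold ≈ 0.938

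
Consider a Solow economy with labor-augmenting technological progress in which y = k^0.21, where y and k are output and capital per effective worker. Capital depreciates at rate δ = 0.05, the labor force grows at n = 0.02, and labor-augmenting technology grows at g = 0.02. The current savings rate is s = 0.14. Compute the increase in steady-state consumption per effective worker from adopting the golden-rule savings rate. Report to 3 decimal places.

Δc ≈ 0.022

The effective depreciation rate is n + g + δ = 0.02 + 0.02 + 0.05 = 0.09.
Current steady state (s = 0.14): k* = (0.14/0.09)^(1/0.79) ≈ 1.7494, y* = 1.7494^0.21 ≈ 1.1246, c* = (1−0.14)·1.1246 ≈ 0.9672.
At the golden rule the marginal product of capital equals n+g+δ: 0.21·k^(0.21−1) = 0.09. Solving, k_gold = (0.21/0.09)^(1/0.79) ≈ 2.9228.
y_gold = 2.9228^0.21 ≈ 1.2526, c_gold = y_gold − 0.09·k_gold ≈ 0.9896.
Gain: Δc = 0.9896 − 0.9672 ≈ 0.0224.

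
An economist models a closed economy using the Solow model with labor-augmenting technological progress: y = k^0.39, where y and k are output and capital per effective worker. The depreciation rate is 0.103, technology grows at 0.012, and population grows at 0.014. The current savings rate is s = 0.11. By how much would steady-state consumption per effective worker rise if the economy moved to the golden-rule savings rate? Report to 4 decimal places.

n + g + δ = 0.014 + 0.012 + 0.103 = 0.129.
Current steady state (s = 0.11): k* = (0.11/0.129)^(1/0.61) ≈ 0.7701, y* = 0.7701^0.39 ≈ 0.9031, c* = (1−0.11)·0.9031 ≈ 0.8038.
Setting f'(k) = n+g+δ gives 0.39·k^(0.39−1) = 0.129, hence k_gold = (0.39/0.129)^(1/0.61) ≈ 6.1329.
y_gold = 6.1329^0.39 ≈ 2.0286, c_gold = y_gold − 0.129·k_gold ≈ 1.2374.
Gain: Δc = 1.2374 − 0.8038 ≈ 0.4336.

Δc ≈ 0.4336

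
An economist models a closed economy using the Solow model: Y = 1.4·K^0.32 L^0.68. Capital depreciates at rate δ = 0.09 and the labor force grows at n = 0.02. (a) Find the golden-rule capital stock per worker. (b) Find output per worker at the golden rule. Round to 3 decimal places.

Break-even investment rate: n + δ = 0.02 + 0.09 = 0.11.
Maximizing c = f(k) − (n+δ)·k gives f'(k) = n+δ, i.e. 0.32·1.4·k^(0.32−1) = 0.11, so k_gold = (0.32·1.4/0.11)^(1/0.68) ≈ 7.8866.
y_gold = 1.4·7.8866^0.32 ≈ 2.7110.

(a) k_gold ≈ 7.887; (b) y_gold ≈ 2.711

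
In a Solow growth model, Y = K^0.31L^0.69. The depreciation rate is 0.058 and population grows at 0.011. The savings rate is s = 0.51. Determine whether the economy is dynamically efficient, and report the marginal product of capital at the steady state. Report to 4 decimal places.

dynamically inefficient; MPK ≈ 0.0419

Capital per worker breaks even when investment replaces (n + δ)·k; here n + δ = 0.069.
Steady-state k*: s·k^0.31 = 0.069·k gives k* = (0.51/0.069)^(1/0.69) ≈ 18.1558.
MPK = 0.31·18.1558^(-0.69) ≈ 0.0419.
MPK < n+δ = 0.069, so the economy is dynamically inefficient (over-saving).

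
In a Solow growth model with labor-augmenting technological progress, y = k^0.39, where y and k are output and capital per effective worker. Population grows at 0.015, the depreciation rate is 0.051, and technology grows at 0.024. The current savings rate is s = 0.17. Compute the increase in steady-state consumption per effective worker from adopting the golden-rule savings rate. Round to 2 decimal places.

n + g + δ = 0.015 + 0.024 + 0.051 = 0.09.
Current steady state (s = 0.17): k* = (0.17/0.09)^(1/0.61) ≈ 2.8366, y* = 2.8366^0.39 ≈ 1.5017, c* = (1−0.17)·1.5017 ≈ 1.2464.
Maximizing c = f(k) − (n+g+δ)·k gives f'(k) = n+g+δ, i.e. 0.39·k^(0.39−1) = 0.09, so k_gold = (0.39/0.09)^(1/0.61) ≈ 11.0655.
y_gold = 11.0655^0.39 ≈ 2.5536, c_gold = y_gold − 0.09·k_gold ≈ 1.5577.
Gain: Δc = 1.5577 − 1.2464 ≈ 0.3112.

Δc ≈ 0.31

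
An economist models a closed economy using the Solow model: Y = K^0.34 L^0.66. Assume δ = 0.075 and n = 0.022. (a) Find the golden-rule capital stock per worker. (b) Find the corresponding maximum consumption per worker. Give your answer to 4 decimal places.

n + δ = 0.022 + 0.075 = 0.097.
Golden rule sets MPK = n+δ: 0.34·k^(0.34−1) = 0.097, so k_gold = (0.34/0.097)^(1/0.66) ≈ 6.6883.
y_gold = 6.6883^0.34 ≈ 1.9081; c_gold = y_gold − 0.097·k_gold ≈ 1.2594.

(a) k_gold ≈ 6.6883; (b) c_gold ≈ 1.2594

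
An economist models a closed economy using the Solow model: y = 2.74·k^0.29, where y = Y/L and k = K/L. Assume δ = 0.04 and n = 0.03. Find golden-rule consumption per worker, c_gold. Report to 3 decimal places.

c_gold ≈ 5.247

Break-even investment rate: n + δ = 0.03 + 0.04 = 0.07.
At the golden rule the marginal product of capital equals n+δ: 0.29·2.74·k^(0.29−1) = 0.07. Solving, k_gold = (0.29·2.74/0.07)^(1/0.71) ≈ 30.6187.
y_gold = 2.74·30.6187^0.29 ≈ 7.3907.
c_gold = y_gold − (n+δ)·k_gold = 7.3907 − 0.07·30.6187 ≈ 5.2474.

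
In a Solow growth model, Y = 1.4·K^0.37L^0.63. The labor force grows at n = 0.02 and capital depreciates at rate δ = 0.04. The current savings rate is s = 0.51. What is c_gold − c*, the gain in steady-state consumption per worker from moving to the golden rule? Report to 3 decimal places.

Break-even investment rate: n + δ = 0.02 + 0.04 = 0.06.
Current steady state (s = 0.51): k* = (0.51·1.4/0.06)^(1/0.63) ≈ 50.9586, y* = 1.4·50.9586^0.37 ≈ 5.9951, c* = (1−0.51)·5.9951 ≈ 2.9376.
Maximizing c = f(k) − (n+δ)·k gives f'(k) = n+δ, i.e. 0.37·1.4·k^(0.37−1) = 0.06, so k_gold = (0.37·1.4/0.06)^(1/0.63) ≈ 30.6195.
y_gold = 1.4·30.6195^0.37 ≈ 4.9653, c_gold = y_gold − 0.06·k_gold ≈ 3.1282.
Gain: Δc = 3.1282 − 2.9376 ≈ 0.1905.

Δc ≈ 0.191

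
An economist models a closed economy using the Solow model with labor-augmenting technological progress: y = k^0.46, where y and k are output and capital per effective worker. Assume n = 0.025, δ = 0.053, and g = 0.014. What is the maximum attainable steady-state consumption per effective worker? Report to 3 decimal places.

n + g + δ = 0.025 + 0.014 + 0.053 = 0.092.
Golden rule sets MPK = n+g+δ: 0.46·k^(0.46−1) = 0.092, so k_gold = (0.46/0.092)^(1/0.54) ≈ 19.6965.
y_gold = 19.6965^0.46 ≈ 3.9393.
c_gold = y_gold − (n+g+δ)·k_gold = 3.9393 − 0.092·19.6965 ≈ 2.1272.

c_gold ≈ 2.127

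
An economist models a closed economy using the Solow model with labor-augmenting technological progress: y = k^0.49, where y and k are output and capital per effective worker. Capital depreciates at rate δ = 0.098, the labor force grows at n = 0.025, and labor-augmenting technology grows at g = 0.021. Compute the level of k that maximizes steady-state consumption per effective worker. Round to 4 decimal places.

Capital per effective worker breaks even when investment replaces (n + g + δ)·k; here n + g + δ = 0.144.
Setting f'(k) = n+g+δ gives 0.49·k^(0.49−1) = 0.144, hence k_gold = (0.49/0.144)^(1/0.51) ≈ 11.0360.

k_gold ≈ 11.0360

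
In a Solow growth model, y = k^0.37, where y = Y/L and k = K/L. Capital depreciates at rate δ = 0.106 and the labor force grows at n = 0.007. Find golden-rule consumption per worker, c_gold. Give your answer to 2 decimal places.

n + δ = 0.007 + 0.106 = 0.113.
At the golden rule the marginal product of capital equals n+δ: 0.37·k^(0.37−1) = 0.113. Solving, k_gold = (0.37/0.113)^(1/0.63) ≈ 6.5714.
y_gold = 6.5714^0.37 ≈ 2.0069.
c_gold = y_gold − (n+δ)·k_gold = 2.0069 − 0.113·6.5714 ≈ 1.2644.

c_gold ≈ 1.26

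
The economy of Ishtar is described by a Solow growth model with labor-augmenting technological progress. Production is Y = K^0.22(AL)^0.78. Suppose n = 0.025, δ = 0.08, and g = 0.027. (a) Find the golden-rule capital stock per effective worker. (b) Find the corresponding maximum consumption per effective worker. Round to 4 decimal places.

Capital per effective worker breaks even when investment replaces (n + g + δ)·k; here n + g + δ = 0.132.
At the golden rule the marginal product of capital equals n+g+δ: 0.22·k^(0.22−1) = 0.132. Solving, k_gold = (0.22/0.132)^(1/0.78) ≈ 1.9250.
y_gold = 1.9250^0.22 ≈ 1.1550; c_gold = y_gold − 0.132·k_gold ≈ 0.9009.

(a) k_gold ≈ 1.9250; (b) c_gold ≈ 0.9009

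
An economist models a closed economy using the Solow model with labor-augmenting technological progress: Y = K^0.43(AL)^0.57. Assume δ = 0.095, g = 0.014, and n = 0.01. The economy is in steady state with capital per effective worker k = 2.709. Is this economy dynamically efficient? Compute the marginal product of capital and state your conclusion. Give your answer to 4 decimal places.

dynamically efficient; MPK ≈ 0.2437

Break-even investment rate: n + g + δ = 0.01 + 0.014 + 0.095 = 0.119.
MPK = 0.43·k^(0.43−1) = 0.43·2.709^(-0.57) ≈ 0.2437.
MPK > 0.119, so the economy is dynamically efficient (under-saving).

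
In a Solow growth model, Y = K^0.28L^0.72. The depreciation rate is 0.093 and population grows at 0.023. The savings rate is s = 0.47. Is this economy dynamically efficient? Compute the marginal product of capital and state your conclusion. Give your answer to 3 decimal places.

dynamically inefficient; MPK ≈ 0.069

Break-even investment rate: n + δ = 0.023 + 0.093 = 0.116.
Steady-state k*: s·k^0.28 = 0.116·k gives k* = (0.47/0.116)^(1/0.72) ≈ 6.9814.
MPK = 0.28·6.9814^(-0.72) ≈ 0.0691.
MPK < n+δ = 0.116, so the economy is dynamically inefficient (over-saving).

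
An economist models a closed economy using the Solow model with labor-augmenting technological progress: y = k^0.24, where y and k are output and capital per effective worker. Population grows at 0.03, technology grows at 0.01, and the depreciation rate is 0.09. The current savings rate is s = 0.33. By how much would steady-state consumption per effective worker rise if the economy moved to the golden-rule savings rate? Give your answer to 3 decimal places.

n + g + δ = 0.03 + 0.01 + 0.09 = 0.13.
Current steady state (s = 0.33): k* = (0.33/0.13)^(1/0.76) ≈ 3.4067, y* = 3.4067^0.24 ≈ 1.3420, c* = (1−0.33)·1.3420 ≈ 0.8992.
Golden rule sets MPK = n+g+δ: 0.24·k^(0.24−1) = 0.13, so k_gold = (0.24/0.13)^(1/0.76) ≈ 2.2405.
y_gold = 2.2405^0.24 ≈ 1.2136, c_gold = y_gold − 0.13·k_gold ≈ 0.9224.
Gain: Δc = 0.9224 − 0.8992 ≈ 0.0232.

Δc ≈ 0.023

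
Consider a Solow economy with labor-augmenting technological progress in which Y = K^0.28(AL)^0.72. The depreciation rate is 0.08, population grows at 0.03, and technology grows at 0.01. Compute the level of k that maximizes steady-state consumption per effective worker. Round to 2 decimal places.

The effective depreciation rate is n + g + δ = 0.03 + 0.01 + 0.08 = 0.12.
Maximizing c = f(k) − (n+g+δ)·k gives f'(k) = n+g+δ, i.e. 0.28·k^(0.28−1) = 0.12, so k_gold = (0.28/0.12)^(1/0.72) ≈ 3.2440.

k_gold ≈ 3.24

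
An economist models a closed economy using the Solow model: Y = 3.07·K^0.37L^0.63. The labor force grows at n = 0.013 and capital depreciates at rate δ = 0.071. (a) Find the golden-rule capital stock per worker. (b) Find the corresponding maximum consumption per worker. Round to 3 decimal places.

(a) k_gold ≈ 62.422; (b) c_gold ≈ 8.928

Break-even investment rate: n + δ = 0.013 + 0.071 = 0.084.
Maximizing c = f(k) − (n+δ)·k gives f'(k) = n+δ, i.e. 0.37·3.07·k^(0.37−1) = 0.084, so k_gold = (0.37·3.07/0.084)^(1/0.63) ≈ 62.4216.
y_gold = 3.07·62.4216^0.37 ≈ 14.1714; c_gold = y_gold − 0.084·k_gold ≈ 8.9280.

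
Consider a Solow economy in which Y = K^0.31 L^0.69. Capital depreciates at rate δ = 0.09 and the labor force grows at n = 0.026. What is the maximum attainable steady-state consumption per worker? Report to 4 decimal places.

c_gold ≈ 1.0731

Capital per worker breaks even when investment replaces (n + δ)·k; here n + δ = 0.116.
Golden rule sets MPK = n+δ: 0.31·k^(0.31−1) = 0.116, so k_gold = (0.31/0.116)^(1/0.69) ≈ 4.1562.
y_gold = 4.1562^0.31 ≈ 1.5552.
c_gold = y_gold − (n+δ)·k_gold = 1.5552 − 0.116·4.1562 ≈ 1.0731.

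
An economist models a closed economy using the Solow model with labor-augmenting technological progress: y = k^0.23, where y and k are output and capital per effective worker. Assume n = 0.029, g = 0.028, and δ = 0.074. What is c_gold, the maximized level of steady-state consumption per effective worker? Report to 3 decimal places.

The effective depreciation rate is n + g + δ = 0.029 + 0.028 + 0.074 = 0.131.
Maximizing c = f(k) − (n+g+δ)·k gives f'(k) = n+g+δ, i.e. 0.23·k^(0.23−1) = 0.131, so k_gold = (0.23/0.131)^(1/0.77) ≈ 2.0772.
y_gold = 2.0772^0.23 ≈ 1.1831.
c_gold = y_gold − (n+g+δ)·k_gold = 1.1831 − 0.131·2.0772 ≈ 0.9110.

c_gold ≈ 0.911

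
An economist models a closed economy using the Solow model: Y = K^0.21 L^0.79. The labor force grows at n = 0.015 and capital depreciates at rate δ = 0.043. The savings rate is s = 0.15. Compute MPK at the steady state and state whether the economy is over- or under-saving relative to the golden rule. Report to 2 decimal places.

Capital per worker breaks even when investment replaces (n + δ)·k; here n + δ = 0.058.
Steady-state k*: s·k^0.21 = 0.058·k gives k* = (0.15/0.058)^(1/0.79) ≈ 3.3293.
MPK = 0.21·3.3293^(-0.79) ≈ 0.0812.
MPK > n+δ = 0.058, so the economy is dynamically efficient (under-saving).

under-saving; MPK ≈ 0.08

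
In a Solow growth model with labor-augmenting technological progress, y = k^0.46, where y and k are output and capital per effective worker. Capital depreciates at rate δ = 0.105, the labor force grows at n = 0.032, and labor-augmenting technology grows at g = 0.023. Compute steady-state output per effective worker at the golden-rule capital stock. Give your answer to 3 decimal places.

n + g + δ = 0.032 + 0.023 + 0.105 = 0.16.
Golden rule sets MPK = n+g+δ: 0.46·k^(0.46−1) = 0.16, so k_gold = (0.46/0.16)^(1/0.54) ≈ 7.0685.
Output: y_gold = k_gold^0.46 = 7.0685^0.46 ≈ 2.4586.

y_gold ≈ 2.459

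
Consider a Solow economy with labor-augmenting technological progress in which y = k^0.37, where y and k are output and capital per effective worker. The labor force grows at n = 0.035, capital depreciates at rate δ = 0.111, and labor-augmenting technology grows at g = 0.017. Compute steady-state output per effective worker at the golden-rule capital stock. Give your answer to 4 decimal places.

y_gold ≈ 1.6184

Break-even investment rate: n + g + δ = 0.035 + 0.017 + 0.111 = 0.163.
At the golden rule the marginal product of capital equals n+g+δ: 0.37·k^(0.37−1) = 0.163. Solving, k_gold = (0.37/0.163)^(1/0.63) ≈ 3.6737.
Output: y_gold = k_gold^0.37 = 3.6737^0.37 ≈ 1.6184.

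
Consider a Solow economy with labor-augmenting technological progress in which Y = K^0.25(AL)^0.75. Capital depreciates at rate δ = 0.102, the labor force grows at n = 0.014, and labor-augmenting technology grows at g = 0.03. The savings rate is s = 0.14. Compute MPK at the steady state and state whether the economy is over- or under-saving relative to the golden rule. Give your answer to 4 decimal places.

under-saving; MPK ≈ 0.2607

Capital per effective worker breaks even when investment replaces (n + g + δ)·k; here n + g + δ = 0.146.
Steady-state k*: s·k^0.25 = 0.146·k gives k* = (0.14/0.146)^(1/0.75) ≈ 0.9456.
MPK = 0.25·0.9456^(-0.75) ≈ 0.2607.
MPK > n+g+δ = 0.146, so the economy is dynamically efficient (under-saving).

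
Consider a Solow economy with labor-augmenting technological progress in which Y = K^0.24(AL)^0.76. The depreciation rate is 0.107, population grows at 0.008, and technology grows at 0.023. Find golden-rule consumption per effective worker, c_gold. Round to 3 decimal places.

Capital per effective worker breaks even when investment replaces (n + g + δ)·k; here n + g + δ = 0.138.
Golden rule sets MPK = n+g+δ: 0.24·k^(0.24−1) = 0.138, so k_gold = (0.24/0.138)^(1/0.76) ≈ 2.0712.
y_gold = 2.0712^0.24 ≈ 1.1910.
c_gold = y_gold − (n+g+δ)·k_gold = 1.1910 − 0.138·2.0712 ≈ 0.9051.

c_gold ≈ 0.905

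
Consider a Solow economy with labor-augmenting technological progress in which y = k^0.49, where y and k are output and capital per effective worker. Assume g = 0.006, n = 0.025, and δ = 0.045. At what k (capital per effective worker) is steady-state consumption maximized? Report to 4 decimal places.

Break-even investment rate: n + g + δ = 0.025 + 0.006 + 0.045 = 0.076.
Maximizing c = f(k) − (n+g+δ)·k gives f'(k) = n+g+δ, i.e. 0.49·k^(0.49−1) = 0.076, so k_gold = (0.49/0.076)^(1/0.51) ≈ 38.6389.

k_gold ≈ 38.6389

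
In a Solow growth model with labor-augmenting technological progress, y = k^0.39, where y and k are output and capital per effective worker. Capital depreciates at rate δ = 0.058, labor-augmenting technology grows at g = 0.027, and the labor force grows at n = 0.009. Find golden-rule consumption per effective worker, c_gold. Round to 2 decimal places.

The effective depreciation rate is n + g + δ = 0.009 + 0.027 + 0.058 = 0.094.
Maximizing c = f(k) − (n+g+δ)·k gives f'(k) = n+g+δ, i.e. 0.39·k^(0.39−1) = 0.094, so k_gold = (0.39/0.094)^(1/0.61) ≈ 10.3041.
y_gold = 10.3041^0.39 ≈ 2.4836.
c_gold = y_gold − (n+g+δ)·k_gold = 2.4836 − 0.094·10.3041 ≈ 1.5150.

c_gold ≈ 1.51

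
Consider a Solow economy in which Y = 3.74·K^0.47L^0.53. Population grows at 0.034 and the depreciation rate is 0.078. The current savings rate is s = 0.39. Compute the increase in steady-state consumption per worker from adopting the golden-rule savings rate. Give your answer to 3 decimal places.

The effective depreciation rate is n + δ = 0.034 + 0.078 = 0.112.
Current steady state (s = 0.39): k* = (0.39·3.74/0.112)^(1/0.53) ≈ 126.8358, y* = 3.74·126.8358^0.47 ≈ 36.4246, c* = (1−0.39)·36.4246 ≈ 22.2190.
Golden rule sets MPK = n+δ: 0.47·3.74·k^(0.47−1) = 0.112, so k_gold = (0.47·3.74/0.112)^(1/0.53) ≈ 180.3577.
y_gold = 3.74·180.3577^0.47 ≈ 42.9789, c_gold = y_gold − 0.112·k_gold ≈ 22.7788.
Gain: Δc = 22.7788 − 22.2190 ≈ 0.5598.

Δc ≈ 0.560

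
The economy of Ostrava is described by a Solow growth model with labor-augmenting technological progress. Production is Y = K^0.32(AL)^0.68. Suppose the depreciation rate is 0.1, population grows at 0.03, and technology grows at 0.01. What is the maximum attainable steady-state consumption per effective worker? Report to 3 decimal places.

The effective depreciation rate is n + g + δ = 0.03 + 0.01 + 0.1 = 0.14.
Setting f'(k) = n+g+δ gives 0.32·k^(0.32−1) = 0.14, hence k_gold = (0.32/0.14)^(1/0.68) ≈ 3.3727.
y_gold = 3.3727^0.32 ≈ 1.4755.
c_gold = y_gold − (n+g+δ)·k_gold = 1.4755 − 0.14·3.3727 ≈ 1.0034.

c_gold ≈ 1.003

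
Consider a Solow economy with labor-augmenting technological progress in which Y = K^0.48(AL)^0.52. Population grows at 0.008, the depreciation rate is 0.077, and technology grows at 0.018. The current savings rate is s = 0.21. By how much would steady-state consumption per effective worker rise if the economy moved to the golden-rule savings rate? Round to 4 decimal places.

Δc ≈ 0.6279

Break-even investment rate: n + g + δ = 0.008 + 0.018 + 0.077 = 0.103.
Current steady state (s = 0.21): k* = (0.21/0.103)^(1/0.52) ≈ 3.9352, y* = 3.9352^0.48 ≈ 1.9301, c* = (1−0.21)·1.9301 ≈ 1.5248.
Golden rule sets MPK = n+g+δ: 0.48·k^(0.48−1) = 0.103, so k_gold = (0.48/0.103)^(1/0.52) ≈ 19.2927.
y_gold = 19.2927^0.48 ≈ 4.1399, c_gold = y_gold − 0.103·k_gold ≈ 2.1527.
Gain: Δc = 2.1527 − 1.5248 ≈ 0.6279.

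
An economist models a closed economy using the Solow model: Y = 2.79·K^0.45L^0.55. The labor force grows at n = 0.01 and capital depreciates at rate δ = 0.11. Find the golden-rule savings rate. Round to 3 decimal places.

The effective depreciation rate is n + δ = 0.01 + 0.11 = 0.12.
At the golden rule MPK = n+δ, and in any Cobb-Douglas steady state s = (n+δ)·k/y = MPK·k/y = capital's share 0.45.

s_gold = 0.450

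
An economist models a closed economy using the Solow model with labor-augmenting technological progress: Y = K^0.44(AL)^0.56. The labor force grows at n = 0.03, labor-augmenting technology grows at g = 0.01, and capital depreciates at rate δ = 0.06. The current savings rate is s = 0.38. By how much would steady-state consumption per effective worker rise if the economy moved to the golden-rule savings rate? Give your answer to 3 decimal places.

Capital per effective worker breaks even when investment replaces (n + g + δ)·k; here n + g + δ = 0.1.
Current steady state (s = 0.38): k* = (0.38/0.1)^(1/0.56) ≈ 10.8475, y* = 10.8475^0.44 ≈ 2.8546, c* = (1−0.38)·2.8546 ≈ 1.7698.
Golden rule sets MPK = n+g+δ: 0.44·k^(0.44−1) = 0.1, so k_gold = (0.44/0.1)^(1/0.56) ≈ 14.0936.
y_gold = 14.0936^0.44 ≈ 3.2031, c_gold = y_gold − 0.1·k_gold ≈ 1.7937.
Gain: Δc = 1.7937 − 1.7698 ≈ 0.0239.

Δc ≈ 0.024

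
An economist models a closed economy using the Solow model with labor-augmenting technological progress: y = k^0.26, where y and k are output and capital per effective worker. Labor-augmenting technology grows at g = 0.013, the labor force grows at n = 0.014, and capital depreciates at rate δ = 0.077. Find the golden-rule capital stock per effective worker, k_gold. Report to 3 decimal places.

n + g + δ = 0.014 + 0.013 + 0.077 = 0.104.
Golden rule sets MPK = n+g+δ: 0.26·k^(0.26−1) = 0.104, so k_gold = (0.26/0.104)^(1/0.74) ≈ 3.4495.

k_gold ≈ 3.450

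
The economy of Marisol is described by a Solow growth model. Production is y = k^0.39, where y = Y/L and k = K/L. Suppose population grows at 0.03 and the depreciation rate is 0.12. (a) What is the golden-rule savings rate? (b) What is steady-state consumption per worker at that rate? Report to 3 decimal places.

(a) s_gold = 0.390; (b) c_gold ≈ 1.124

The effective depreciation rate is n + δ = 0.03 + 0.12 = 0.15.
For Cobb-Douglas, s_gold equals capital's share: s_gold = 0.39.
At the golden rule the marginal product of capital equals n+δ: 0.39·k^(0.39−1) = 0.15. Solving, k_gold = (0.39/0.15)^(1/0.61) ≈ 4.7894.
y_gold = 4.7894^0.39 ≈ 1.8421; c_gold = (1−0.39)·y_gold ≈ 1.1237.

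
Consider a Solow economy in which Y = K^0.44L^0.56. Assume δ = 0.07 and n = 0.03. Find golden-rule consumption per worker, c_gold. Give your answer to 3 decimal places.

n + δ = 0.03 + 0.07 = 0.1.
Setting f'(k) = n+δ gives 0.44·k^(0.44−1) = 0.1, hence k_gold = (0.44/0.1)^(1/0.56) ≈ 14.0936.
y_gold = 14.0936^0.44 ≈ 3.2031.
c_gold = y_gold − (n+δ)·k_gold = 3.2031 − 0.1·14.0936 ≈ 1.7937.

c_gold ≈ 1.794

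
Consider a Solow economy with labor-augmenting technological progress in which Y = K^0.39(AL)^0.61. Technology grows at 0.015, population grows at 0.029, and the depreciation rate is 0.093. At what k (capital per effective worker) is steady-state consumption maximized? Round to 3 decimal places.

Capital per effective worker breaks even when investment replaces (n + g + δ)·k; here n + g + δ = 0.137.
Golden rule sets MPK = n+g+δ: 0.39·k^(0.39−1) = 0.137, so k_gold = (0.39/0.137)^(1/0.61) ≈ 5.5568.

k_gold ≈ 5.557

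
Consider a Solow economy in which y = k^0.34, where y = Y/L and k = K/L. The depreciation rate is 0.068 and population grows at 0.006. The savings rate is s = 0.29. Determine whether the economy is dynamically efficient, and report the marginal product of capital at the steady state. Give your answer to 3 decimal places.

dynamically efficient; MPK ≈ 0.087

Capital per worker breaks even when investment replaces (n + δ)·k; here n + δ = 0.074.
Steady-state k*: s·k^0.34 = 0.074·k gives k* = (0.29/0.074)^(1/0.66) ≈ 7.9202.
MPK = 0.34·7.9202^(-0.66) ≈ 0.0868.
MPK > n+δ = 0.074, so the economy is dynamically efficient (under-saving).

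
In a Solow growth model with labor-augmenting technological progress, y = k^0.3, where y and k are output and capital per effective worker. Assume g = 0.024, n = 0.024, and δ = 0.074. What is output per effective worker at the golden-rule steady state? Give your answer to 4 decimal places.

y_gold ≈ 1.4705

n + g + δ = 0.024 + 0.024 + 0.074 = 0.122.
Setting f'(k) = n+g+δ gives 0.3·k^(0.3−1) = 0.122, hence k_gold = (0.3/0.122)^(1/0.7) ≈ 3.6160.
Output: y_gold = k_gold^0.3 = 3.6160^0.3 ≈ 1.4705.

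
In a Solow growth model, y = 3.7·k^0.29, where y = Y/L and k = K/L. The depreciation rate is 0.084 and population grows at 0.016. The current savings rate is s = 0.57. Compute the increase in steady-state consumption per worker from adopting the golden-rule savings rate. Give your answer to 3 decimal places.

Δc ≈ 1.398

n + δ = 0.016 + 0.084 = 0.1.
Current steady state (s = 0.57): k* = (0.57·3.7/0.1)^(1/0.71) ≈ 73.2650, y* = 3.7·73.2650^0.29 ≈ 12.8535, c* = (1−0.57)·12.8535 ≈ 5.5270.
At the golden rule the marginal product of capital equals n+δ: 0.29·3.7·k^(0.29−1) = 0.1. Solving, k_gold = (0.29·3.7/0.1)^(1/0.71) ≈ 28.2845.
y_gold = 3.7·28.2845^0.29 ≈ 9.7533, c_gold = y_gold − 0.1·k_gold ≈ 6.9248.
Gain: Δc = 6.9248 − 5.5270 ≈ 1.3978.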